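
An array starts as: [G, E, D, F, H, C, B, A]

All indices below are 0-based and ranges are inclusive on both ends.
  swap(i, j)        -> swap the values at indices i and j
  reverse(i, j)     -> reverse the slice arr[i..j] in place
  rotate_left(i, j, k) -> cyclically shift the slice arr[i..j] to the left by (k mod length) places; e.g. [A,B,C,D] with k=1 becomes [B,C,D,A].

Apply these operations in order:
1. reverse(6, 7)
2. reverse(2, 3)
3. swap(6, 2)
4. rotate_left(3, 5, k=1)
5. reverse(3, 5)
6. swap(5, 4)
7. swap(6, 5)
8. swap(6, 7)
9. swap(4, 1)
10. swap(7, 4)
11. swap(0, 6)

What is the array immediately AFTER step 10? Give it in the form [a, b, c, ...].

Answer: [G, H, A, D, C, F, B, E]

Derivation:
After 1 (reverse(6, 7)): [G, E, D, F, H, C, A, B]
After 2 (reverse(2, 3)): [G, E, F, D, H, C, A, B]
After 3 (swap(6, 2)): [G, E, A, D, H, C, F, B]
After 4 (rotate_left(3, 5, k=1)): [G, E, A, H, C, D, F, B]
After 5 (reverse(3, 5)): [G, E, A, D, C, H, F, B]
After 6 (swap(5, 4)): [G, E, A, D, H, C, F, B]
After 7 (swap(6, 5)): [G, E, A, D, H, F, C, B]
After 8 (swap(6, 7)): [G, E, A, D, H, F, B, C]
After 9 (swap(4, 1)): [G, H, A, D, E, F, B, C]
After 10 (swap(7, 4)): [G, H, A, D, C, F, B, E]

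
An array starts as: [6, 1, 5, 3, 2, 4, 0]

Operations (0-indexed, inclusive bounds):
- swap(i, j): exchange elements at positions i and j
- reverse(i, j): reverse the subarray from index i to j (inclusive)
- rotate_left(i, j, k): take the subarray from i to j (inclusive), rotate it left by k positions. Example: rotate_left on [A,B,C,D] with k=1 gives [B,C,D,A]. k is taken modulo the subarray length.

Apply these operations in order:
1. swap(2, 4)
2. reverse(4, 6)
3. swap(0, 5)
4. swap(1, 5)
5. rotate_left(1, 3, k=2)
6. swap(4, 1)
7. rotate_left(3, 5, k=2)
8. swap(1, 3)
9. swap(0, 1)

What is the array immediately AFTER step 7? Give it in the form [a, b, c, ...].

After 1 (swap(2, 4)): [6, 1, 2, 3, 5, 4, 0]
After 2 (reverse(4, 6)): [6, 1, 2, 3, 0, 4, 5]
After 3 (swap(0, 5)): [4, 1, 2, 3, 0, 6, 5]
After 4 (swap(1, 5)): [4, 6, 2, 3, 0, 1, 5]
After 5 (rotate_left(1, 3, k=2)): [4, 3, 6, 2, 0, 1, 5]
After 6 (swap(4, 1)): [4, 0, 6, 2, 3, 1, 5]
After 7 (rotate_left(3, 5, k=2)): [4, 0, 6, 1, 2, 3, 5]

Answer: [4, 0, 6, 1, 2, 3, 5]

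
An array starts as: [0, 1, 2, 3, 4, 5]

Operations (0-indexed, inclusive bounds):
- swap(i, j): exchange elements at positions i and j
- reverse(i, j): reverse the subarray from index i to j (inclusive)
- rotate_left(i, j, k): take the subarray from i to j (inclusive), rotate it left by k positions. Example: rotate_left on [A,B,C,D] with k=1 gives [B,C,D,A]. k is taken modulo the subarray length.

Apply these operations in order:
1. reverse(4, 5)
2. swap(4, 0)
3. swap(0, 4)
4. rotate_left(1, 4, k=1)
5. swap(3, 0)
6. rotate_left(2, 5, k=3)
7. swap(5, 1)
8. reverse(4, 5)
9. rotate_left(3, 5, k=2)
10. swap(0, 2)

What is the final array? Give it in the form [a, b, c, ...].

After 1 (reverse(4, 5)): [0, 1, 2, 3, 5, 4]
After 2 (swap(4, 0)): [5, 1, 2, 3, 0, 4]
After 3 (swap(0, 4)): [0, 1, 2, 3, 5, 4]
After 4 (rotate_left(1, 4, k=1)): [0, 2, 3, 5, 1, 4]
After 5 (swap(3, 0)): [5, 2, 3, 0, 1, 4]
After 6 (rotate_left(2, 5, k=3)): [5, 2, 4, 3, 0, 1]
After 7 (swap(5, 1)): [5, 1, 4, 3, 0, 2]
After 8 (reverse(4, 5)): [5, 1, 4, 3, 2, 0]
After 9 (rotate_left(3, 5, k=2)): [5, 1, 4, 0, 3, 2]
After 10 (swap(0, 2)): [4, 1, 5, 0, 3, 2]

Answer: [4, 1, 5, 0, 3, 2]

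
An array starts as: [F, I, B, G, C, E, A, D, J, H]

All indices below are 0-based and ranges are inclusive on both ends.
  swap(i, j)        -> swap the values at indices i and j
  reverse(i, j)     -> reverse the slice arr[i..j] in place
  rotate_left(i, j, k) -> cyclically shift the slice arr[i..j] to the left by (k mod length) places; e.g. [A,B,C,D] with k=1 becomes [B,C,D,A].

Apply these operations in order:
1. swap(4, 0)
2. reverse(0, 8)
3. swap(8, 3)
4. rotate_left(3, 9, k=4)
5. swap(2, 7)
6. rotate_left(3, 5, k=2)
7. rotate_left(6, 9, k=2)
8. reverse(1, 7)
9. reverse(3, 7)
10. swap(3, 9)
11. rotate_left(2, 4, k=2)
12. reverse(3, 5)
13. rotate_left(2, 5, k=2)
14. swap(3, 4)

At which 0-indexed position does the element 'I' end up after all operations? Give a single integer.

Answer: 6

Derivation:
After 1 (swap(4, 0)): [C, I, B, G, F, E, A, D, J, H]
After 2 (reverse(0, 8)): [J, D, A, E, F, G, B, I, C, H]
After 3 (swap(8, 3)): [J, D, A, C, F, G, B, I, E, H]
After 4 (rotate_left(3, 9, k=4)): [J, D, A, I, E, H, C, F, G, B]
After 5 (swap(2, 7)): [J, D, F, I, E, H, C, A, G, B]
After 6 (rotate_left(3, 5, k=2)): [J, D, F, H, I, E, C, A, G, B]
After 7 (rotate_left(6, 9, k=2)): [J, D, F, H, I, E, G, B, C, A]
After 8 (reverse(1, 7)): [J, B, G, E, I, H, F, D, C, A]
After 9 (reverse(3, 7)): [J, B, G, D, F, H, I, E, C, A]
After 10 (swap(3, 9)): [J, B, G, A, F, H, I, E, C, D]
After 11 (rotate_left(2, 4, k=2)): [J, B, F, G, A, H, I, E, C, D]
After 12 (reverse(3, 5)): [J, B, F, H, A, G, I, E, C, D]
After 13 (rotate_left(2, 5, k=2)): [J, B, A, G, F, H, I, E, C, D]
After 14 (swap(3, 4)): [J, B, A, F, G, H, I, E, C, D]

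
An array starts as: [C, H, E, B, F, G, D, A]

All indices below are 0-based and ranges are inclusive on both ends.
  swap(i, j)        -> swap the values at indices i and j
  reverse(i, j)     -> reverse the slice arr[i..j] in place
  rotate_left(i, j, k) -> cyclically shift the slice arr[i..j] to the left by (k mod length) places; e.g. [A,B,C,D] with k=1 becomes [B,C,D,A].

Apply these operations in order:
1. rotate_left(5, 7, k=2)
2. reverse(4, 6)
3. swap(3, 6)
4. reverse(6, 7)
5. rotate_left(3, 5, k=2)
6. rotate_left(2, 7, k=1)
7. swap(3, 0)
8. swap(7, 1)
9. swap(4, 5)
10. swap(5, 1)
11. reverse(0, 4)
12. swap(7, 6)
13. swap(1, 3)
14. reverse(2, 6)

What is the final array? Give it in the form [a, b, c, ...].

Answer: [D, G, H, E, F, C, A, B]

Derivation:
After 1 (rotate_left(5, 7, k=2)): [C, H, E, B, F, A, G, D]
After 2 (reverse(4, 6)): [C, H, E, B, G, A, F, D]
After 3 (swap(3, 6)): [C, H, E, F, G, A, B, D]
After 4 (reverse(6, 7)): [C, H, E, F, G, A, D, B]
After 5 (rotate_left(3, 5, k=2)): [C, H, E, A, F, G, D, B]
After 6 (rotate_left(2, 7, k=1)): [C, H, A, F, G, D, B, E]
After 7 (swap(3, 0)): [F, H, A, C, G, D, B, E]
After 8 (swap(7, 1)): [F, E, A, C, G, D, B, H]
After 9 (swap(4, 5)): [F, E, A, C, D, G, B, H]
After 10 (swap(5, 1)): [F, G, A, C, D, E, B, H]
After 11 (reverse(0, 4)): [D, C, A, G, F, E, B, H]
After 12 (swap(7, 6)): [D, C, A, G, F, E, H, B]
After 13 (swap(1, 3)): [D, G, A, C, F, E, H, B]
After 14 (reverse(2, 6)): [D, G, H, E, F, C, A, B]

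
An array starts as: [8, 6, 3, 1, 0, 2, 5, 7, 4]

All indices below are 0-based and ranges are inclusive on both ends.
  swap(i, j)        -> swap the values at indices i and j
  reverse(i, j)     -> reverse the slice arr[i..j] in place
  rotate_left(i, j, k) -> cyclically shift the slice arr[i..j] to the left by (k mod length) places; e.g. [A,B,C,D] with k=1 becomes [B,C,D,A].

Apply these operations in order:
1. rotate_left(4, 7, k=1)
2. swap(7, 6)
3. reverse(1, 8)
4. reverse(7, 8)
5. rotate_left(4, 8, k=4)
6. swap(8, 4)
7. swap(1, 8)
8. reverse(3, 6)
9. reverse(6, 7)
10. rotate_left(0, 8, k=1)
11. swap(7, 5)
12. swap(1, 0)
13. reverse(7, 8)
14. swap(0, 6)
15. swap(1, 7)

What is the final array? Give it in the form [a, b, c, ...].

Answer: [0, 8, 2, 5, 6, 4, 7, 3, 1]

Derivation:
After 1 (rotate_left(4, 7, k=1)): [8, 6, 3, 1, 2, 5, 7, 0, 4]
After 2 (swap(7, 6)): [8, 6, 3, 1, 2, 5, 0, 7, 4]
After 3 (reverse(1, 8)): [8, 4, 7, 0, 5, 2, 1, 3, 6]
After 4 (reverse(7, 8)): [8, 4, 7, 0, 5, 2, 1, 6, 3]
After 5 (rotate_left(4, 8, k=4)): [8, 4, 7, 0, 3, 5, 2, 1, 6]
After 6 (swap(8, 4)): [8, 4, 7, 0, 6, 5, 2, 1, 3]
After 7 (swap(1, 8)): [8, 3, 7, 0, 6, 5, 2, 1, 4]
After 8 (reverse(3, 6)): [8, 3, 7, 2, 5, 6, 0, 1, 4]
After 9 (reverse(6, 7)): [8, 3, 7, 2, 5, 6, 1, 0, 4]
After 10 (rotate_left(0, 8, k=1)): [3, 7, 2, 5, 6, 1, 0, 4, 8]
After 11 (swap(7, 5)): [3, 7, 2, 5, 6, 4, 0, 1, 8]
After 12 (swap(1, 0)): [7, 3, 2, 5, 6, 4, 0, 1, 8]
After 13 (reverse(7, 8)): [7, 3, 2, 5, 6, 4, 0, 8, 1]
After 14 (swap(0, 6)): [0, 3, 2, 5, 6, 4, 7, 8, 1]
After 15 (swap(1, 7)): [0, 8, 2, 5, 6, 4, 7, 3, 1]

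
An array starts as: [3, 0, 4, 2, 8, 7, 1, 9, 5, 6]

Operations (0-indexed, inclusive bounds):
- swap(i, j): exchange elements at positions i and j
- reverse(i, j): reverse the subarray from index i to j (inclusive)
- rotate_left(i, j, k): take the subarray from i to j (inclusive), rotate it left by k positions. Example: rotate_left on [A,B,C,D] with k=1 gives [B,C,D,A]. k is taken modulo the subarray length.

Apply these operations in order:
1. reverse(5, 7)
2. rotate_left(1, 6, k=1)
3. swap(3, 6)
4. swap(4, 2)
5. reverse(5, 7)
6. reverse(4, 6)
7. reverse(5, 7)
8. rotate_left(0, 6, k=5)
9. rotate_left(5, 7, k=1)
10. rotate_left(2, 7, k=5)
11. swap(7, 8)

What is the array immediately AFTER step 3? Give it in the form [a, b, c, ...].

Answer: [3, 4, 2, 0, 9, 1, 8, 7, 5, 6]

Derivation:
After 1 (reverse(5, 7)): [3, 0, 4, 2, 8, 9, 1, 7, 5, 6]
After 2 (rotate_left(1, 6, k=1)): [3, 4, 2, 8, 9, 1, 0, 7, 5, 6]
After 3 (swap(3, 6)): [3, 4, 2, 0, 9, 1, 8, 7, 5, 6]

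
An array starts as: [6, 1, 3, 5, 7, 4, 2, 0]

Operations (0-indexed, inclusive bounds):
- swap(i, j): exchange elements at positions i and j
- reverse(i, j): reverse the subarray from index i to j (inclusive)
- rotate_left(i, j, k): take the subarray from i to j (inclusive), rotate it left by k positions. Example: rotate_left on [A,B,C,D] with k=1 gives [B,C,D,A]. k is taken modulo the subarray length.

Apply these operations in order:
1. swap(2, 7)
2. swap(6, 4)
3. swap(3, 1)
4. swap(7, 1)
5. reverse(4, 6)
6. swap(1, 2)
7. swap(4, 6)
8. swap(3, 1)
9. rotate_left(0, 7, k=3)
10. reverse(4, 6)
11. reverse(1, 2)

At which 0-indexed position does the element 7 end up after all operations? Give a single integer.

Answer: 3

Derivation:
After 1 (swap(2, 7)): [6, 1, 0, 5, 7, 4, 2, 3]
After 2 (swap(6, 4)): [6, 1, 0, 5, 2, 4, 7, 3]
After 3 (swap(3, 1)): [6, 5, 0, 1, 2, 4, 7, 3]
After 4 (swap(7, 1)): [6, 3, 0, 1, 2, 4, 7, 5]
After 5 (reverse(4, 6)): [6, 3, 0, 1, 7, 4, 2, 5]
After 6 (swap(1, 2)): [6, 0, 3, 1, 7, 4, 2, 5]
After 7 (swap(4, 6)): [6, 0, 3, 1, 2, 4, 7, 5]
After 8 (swap(3, 1)): [6, 1, 3, 0, 2, 4, 7, 5]
After 9 (rotate_left(0, 7, k=3)): [0, 2, 4, 7, 5, 6, 1, 3]
After 10 (reverse(4, 6)): [0, 2, 4, 7, 1, 6, 5, 3]
After 11 (reverse(1, 2)): [0, 4, 2, 7, 1, 6, 5, 3]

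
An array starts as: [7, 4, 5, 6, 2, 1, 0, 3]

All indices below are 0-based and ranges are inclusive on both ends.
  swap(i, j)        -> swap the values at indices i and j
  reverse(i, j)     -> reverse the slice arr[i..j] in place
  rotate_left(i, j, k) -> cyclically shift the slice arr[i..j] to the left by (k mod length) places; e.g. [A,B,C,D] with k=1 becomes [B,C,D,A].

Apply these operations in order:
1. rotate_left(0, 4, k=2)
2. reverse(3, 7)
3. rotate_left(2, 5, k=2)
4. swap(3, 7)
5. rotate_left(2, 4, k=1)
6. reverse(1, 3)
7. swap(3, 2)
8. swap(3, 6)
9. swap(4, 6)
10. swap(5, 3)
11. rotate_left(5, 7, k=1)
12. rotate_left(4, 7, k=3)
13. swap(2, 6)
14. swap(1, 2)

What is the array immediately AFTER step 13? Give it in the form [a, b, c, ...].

After 1 (rotate_left(0, 4, k=2)): [5, 6, 2, 7, 4, 1, 0, 3]
After 2 (reverse(3, 7)): [5, 6, 2, 3, 0, 1, 4, 7]
After 3 (rotate_left(2, 5, k=2)): [5, 6, 0, 1, 2, 3, 4, 7]
After 4 (swap(3, 7)): [5, 6, 0, 7, 2, 3, 4, 1]
After 5 (rotate_left(2, 4, k=1)): [5, 6, 7, 2, 0, 3, 4, 1]
After 6 (reverse(1, 3)): [5, 2, 7, 6, 0, 3, 4, 1]
After 7 (swap(3, 2)): [5, 2, 6, 7, 0, 3, 4, 1]
After 8 (swap(3, 6)): [5, 2, 6, 4, 0, 3, 7, 1]
After 9 (swap(4, 6)): [5, 2, 6, 4, 7, 3, 0, 1]
After 10 (swap(5, 3)): [5, 2, 6, 3, 7, 4, 0, 1]
After 11 (rotate_left(5, 7, k=1)): [5, 2, 6, 3, 7, 0, 1, 4]
After 12 (rotate_left(4, 7, k=3)): [5, 2, 6, 3, 4, 7, 0, 1]
After 13 (swap(2, 6)): [5, 2, 0, 3, 4, 7, 6, 1]

Answer: [5, 2, 0, 3, 4, 7, 6, 1]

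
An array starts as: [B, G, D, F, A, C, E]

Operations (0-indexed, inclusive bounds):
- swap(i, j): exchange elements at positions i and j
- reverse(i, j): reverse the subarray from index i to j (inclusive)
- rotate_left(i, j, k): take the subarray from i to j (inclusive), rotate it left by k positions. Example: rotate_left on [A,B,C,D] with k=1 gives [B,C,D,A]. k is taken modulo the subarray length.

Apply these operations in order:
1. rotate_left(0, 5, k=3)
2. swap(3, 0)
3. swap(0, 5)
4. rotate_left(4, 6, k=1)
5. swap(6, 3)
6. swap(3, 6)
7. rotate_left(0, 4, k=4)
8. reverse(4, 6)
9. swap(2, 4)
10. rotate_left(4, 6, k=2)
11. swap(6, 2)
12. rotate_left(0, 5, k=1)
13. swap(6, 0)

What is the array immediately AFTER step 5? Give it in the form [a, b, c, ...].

After 1 (rotate_left(0, 5, k=3)): [F, A, C, B, G, D, E]
After 2 (swap(3, 0)): [B, A, C, F, G, D, E]
After 3 (swap(0, 5)): [D, A, C, F, G, B, E]
After 4 (rotate_left(4, 6, k=1)): [D, A, C, F, B, E, G]
After 5 (swap(6, 3)): [D, A, C, G, B, E, F]

Answer: [D, A, C, G, B, E, F]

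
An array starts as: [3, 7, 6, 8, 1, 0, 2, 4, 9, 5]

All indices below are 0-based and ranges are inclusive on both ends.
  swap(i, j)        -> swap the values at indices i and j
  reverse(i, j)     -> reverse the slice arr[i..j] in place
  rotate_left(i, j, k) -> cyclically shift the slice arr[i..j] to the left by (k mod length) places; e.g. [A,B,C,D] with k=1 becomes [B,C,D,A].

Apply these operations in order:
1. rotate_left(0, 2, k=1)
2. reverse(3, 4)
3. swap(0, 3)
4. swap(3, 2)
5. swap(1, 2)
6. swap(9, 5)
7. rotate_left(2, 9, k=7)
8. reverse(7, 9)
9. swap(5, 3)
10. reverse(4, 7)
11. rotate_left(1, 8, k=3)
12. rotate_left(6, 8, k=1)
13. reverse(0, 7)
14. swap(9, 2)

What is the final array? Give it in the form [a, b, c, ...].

After 1 (rotate_left(0, 2, k=1)): [7, 6, 3, 8, 1, 0, 2, 4, 9, 5]
After 2 (reverse(3, 4)): [7, 6, 3, 1, 8, 0, 2, 4, 9, 5]
After 3 (swap(0, 3)): [1, 6, 3, 7, 8, 0, 2, 4, 9, 5]
After 4 (swap(3, 2)): [1, 6, 7, 3, 8, 0, 2, 4, 9, 5]
After 5 (swap(1, 2)): [1, 7, 6, 3, 8, 0, 2, 4, 9, 5]
After 6 (swap(9, 5)): [1, 7, 6, 3, 8, 5, 2, 4, 9, 0]
After 7 (rotate_left(2, 9, k=7)): [1, 7, 0, 6, 3, 8, 5, 2, 4, 9]
After 8 (reverse(7, 9)): [1, 7, 0, 6, 3, 8, 5, 9, 4, 2]
After 9 (swap(5, 3)): [1, 7, 0, 8, 3, 6, 5, 9, 4, 2]
After 10 (reverse(4, 7)): [1, 7, 0, 8, 9, 5, 6, 3, 4, 2]
After 11 (rotate_left(1, 8, k=3)): [1, 9, 5, 6, 3, 4, 7, 0, 8, 2]
After 12 (rotate_left(6, 8, k=1)): [1, 9, 5, 6, 3, 4, 0, 8, 7, 2]
After 13 (reverse(0, 7)): [8, 0, 4, 3, 6, 5, 9, 1, 7, 2]
After 14 (swap(9, 2)): [8, 0, 2, 3, 6, 5, 9, 1, 7, 4]

Answer: [8, 0, 2, 3, 6, 5, 9, 1, 7, 4]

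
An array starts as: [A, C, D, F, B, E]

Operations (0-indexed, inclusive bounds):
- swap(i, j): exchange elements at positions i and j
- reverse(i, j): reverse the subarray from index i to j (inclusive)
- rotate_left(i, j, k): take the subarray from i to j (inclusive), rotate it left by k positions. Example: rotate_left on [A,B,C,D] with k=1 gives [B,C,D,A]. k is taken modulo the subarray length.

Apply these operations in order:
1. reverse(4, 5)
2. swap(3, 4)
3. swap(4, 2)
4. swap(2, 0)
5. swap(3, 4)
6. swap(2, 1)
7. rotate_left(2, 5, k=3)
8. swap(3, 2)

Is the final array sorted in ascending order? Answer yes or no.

After 1 (reverse(4, 5)): [A, C, D, F, E, B]
After 2 (swap(3, 4)): [A, C, D, E, F, B]
After 3 (swap(4, 2)): [A, C, F, E, D, B]
After 4 (swap(2, 0)): [F, C, A, E, D, B]
After 5 (swap(3, 4)): [F, C, A, D, E, B]
After 6 (swap(2, 1)): [F, A, C, D, E, B]
After 7 (rotate_left(2, 5, k=3)): [F, A, B, C, D, E]
After 8 (swap(3, 2)): [F, A, C, B, D, E]

Answer: no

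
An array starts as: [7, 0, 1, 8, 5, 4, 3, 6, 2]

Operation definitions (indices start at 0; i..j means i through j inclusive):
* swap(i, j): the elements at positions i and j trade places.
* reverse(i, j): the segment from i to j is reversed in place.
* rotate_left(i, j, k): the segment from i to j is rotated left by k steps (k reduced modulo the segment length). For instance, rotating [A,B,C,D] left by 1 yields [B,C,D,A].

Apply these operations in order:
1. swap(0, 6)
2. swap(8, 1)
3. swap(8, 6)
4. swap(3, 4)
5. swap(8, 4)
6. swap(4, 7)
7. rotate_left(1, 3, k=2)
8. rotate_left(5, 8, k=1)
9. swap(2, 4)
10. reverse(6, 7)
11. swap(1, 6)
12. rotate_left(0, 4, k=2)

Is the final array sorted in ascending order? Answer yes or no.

After 1 (swap(0, 6)): [3, 0, 1, 8, 5, 4, 7, 6, 2]
After 2 (swap(8, 1)): [3, 2, 1, 8, 5, 4, 7, 6, 0]
After 3 (swap(8, 6)): [3, 2, 1, 8, 5, 4, 0, 6, 7]
After 4 (swap(3, 4)): [3, 2, 1, 5, 8, 4, 0, 6, 7]
After 5 (swap(8, 4)): [3, 2, 1, 5, 7, 4, 0, 6, 8]
After 6 (swap(4, 7)): [3, 2, 1, 5, 6, 4, 0, 7, 8]
After 7 (rotate_left(1, 3, k=2)): [3, 5, 2, 1, 6, 4, 0, 7, 8]
After 8 (rotate_left(5, 8, k=1)): [3, 5, 2, 1, 6, 0, 7, 8, 4]
After 9 (swap(2, 4)): [3, 5, 6, 1, 2, 0, 7, 8, 4]
After 10 (reverse(6, 7)): [3, 5, 6, 1, 2, 0, 8, 7, 4]
After 11 (swap(1, 6)): [3, 8, 6, 1, 2, 0, 5, 7, 4]
After 12 (rotate_left(0, 4, k=2)): [6, 1, 2, 3, 8, 0, 5, 7, 4]

Answer: no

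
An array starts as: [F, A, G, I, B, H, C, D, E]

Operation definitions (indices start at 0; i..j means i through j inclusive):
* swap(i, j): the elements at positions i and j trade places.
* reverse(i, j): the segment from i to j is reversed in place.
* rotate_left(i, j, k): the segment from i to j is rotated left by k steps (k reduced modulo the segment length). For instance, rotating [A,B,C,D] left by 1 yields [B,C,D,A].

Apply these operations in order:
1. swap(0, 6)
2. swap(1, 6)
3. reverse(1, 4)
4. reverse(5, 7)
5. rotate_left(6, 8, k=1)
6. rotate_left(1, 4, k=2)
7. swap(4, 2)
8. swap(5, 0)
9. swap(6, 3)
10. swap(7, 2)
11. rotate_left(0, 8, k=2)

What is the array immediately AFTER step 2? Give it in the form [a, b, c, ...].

After 1 (swap(0, 6)): [C, A, G, I, B, H, F, D, E]
After 2 (swap(1, 6)): [C, F, G, I, B, H, A, D, E]

Answer: [C, F, G, I, B, H, A, D, E]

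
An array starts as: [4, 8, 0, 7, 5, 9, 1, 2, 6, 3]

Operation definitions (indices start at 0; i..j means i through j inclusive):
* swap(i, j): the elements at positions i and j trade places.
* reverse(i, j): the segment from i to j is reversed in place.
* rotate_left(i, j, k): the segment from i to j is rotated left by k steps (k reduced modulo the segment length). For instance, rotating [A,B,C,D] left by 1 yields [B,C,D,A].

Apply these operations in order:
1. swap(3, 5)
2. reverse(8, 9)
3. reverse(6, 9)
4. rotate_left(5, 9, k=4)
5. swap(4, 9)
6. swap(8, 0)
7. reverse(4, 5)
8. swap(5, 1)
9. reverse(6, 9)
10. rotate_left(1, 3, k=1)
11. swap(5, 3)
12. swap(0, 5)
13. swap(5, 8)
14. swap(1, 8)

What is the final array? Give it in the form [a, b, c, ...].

After 1 (swap(3, 5)): [4, 8, 0, 9, 5, 7, 1, 2, 6, 3]
After 2 (reverse(8, 9)): [4, 8, 0, 9, 5, 7, 1, 2, 3, 6]
After 3 (reverse(6, 9)): [4, 8, 0, 9, 5, 7, 6, 3, 2, 1]
After 4 (rotate_left(5, 9, k=4)): [4, 8, 0, 9, 5, 1, 7, 6, 3, 2]
After 5 (swap(4, 9)): [4, 8, 0, 9, 2, 1, 7, 6, 3, 5]
After 6 (swap(8, 0)): [3, 8, 0, 9, 2, 1, 7, 6, 4, 5]
After 7 (reverse(4, 5)): [3, 8, 0, 9, 1, 2, 7, 6, 4, 5]
After 8 (swap(5, 1)): [3, 2, 0, 9, 1, 8, 7, 6, 4, 5]
After 9 (reverse(6, 9)): [3, 2, 0, 9, 1, 8, 5, 4, 6, 7]
After 10 (rotate_left(1, 3, k=1)): [3, 0, 9, 2, 1, 8, 5, 4, 6, 7]
After 11 (swap(5, 3)): [3, 0, 9, 8, 1, 2, 5, 4, 6, 7]
After 12 (swap(0, 5)): [2, 0, 9, 8, 1, 3, 5, 4, 6, 7]
After 13 (swap(5, 8)): [2, 0, 9, 8, 1, 6, 5, 4, 3, 7]
After 14 (swap(1, 8)): [2, 3, 9, 8, 1, 6, 5, 4, 0, 7]

Answer: [2, 3, 9, 8, 1, 6, 5, 4, 0, 7]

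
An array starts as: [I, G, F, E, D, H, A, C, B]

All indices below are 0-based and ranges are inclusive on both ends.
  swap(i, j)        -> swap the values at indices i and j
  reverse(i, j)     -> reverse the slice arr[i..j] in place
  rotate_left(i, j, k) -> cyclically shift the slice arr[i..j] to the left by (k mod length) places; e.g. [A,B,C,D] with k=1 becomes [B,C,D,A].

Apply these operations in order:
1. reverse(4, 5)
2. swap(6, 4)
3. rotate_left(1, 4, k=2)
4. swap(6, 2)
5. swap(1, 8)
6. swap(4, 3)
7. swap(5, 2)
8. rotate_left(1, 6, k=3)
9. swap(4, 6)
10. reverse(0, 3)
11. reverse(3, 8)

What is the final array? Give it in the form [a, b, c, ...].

After 1 (reverse(4, 5)): [I, G, F, E, H, D, A, C, B]
After 2 (swap(6, 4)): [I, G, F, E, A, D, H, C, B]
After 3 (rotate_left(1, 4, k=2)): [I, E, A, G, F, D, H, C, B]
After 4 (swap(6, 2)): [I, E, H, G, F, D, A, C, B]
After 5 (swap(1, 8)): [I, B, H, G, F, D, A, C, E]
After 6 (swap(4, 3)): [I, B, H, F, G, D, A, C, E]
After 7 (swap(5, 2)): [I, B, D, F, G, H, A, C, E]
After 8 (rotate_left(1, 6, k=3)): [I, G, H, A, B, D, F, C, E]
After 9 (swap(4, 6)): [I, G, H, A, F, D, B, C, E]
After 10 (reverse(0, 3)): [A, H, G, I, F, D, B, C, E]
After 11 (reverse(3, 8)): [A, H, G, E, C, B, D, F, I]

Answer: [A, H, G, E, C, B, D, F, I]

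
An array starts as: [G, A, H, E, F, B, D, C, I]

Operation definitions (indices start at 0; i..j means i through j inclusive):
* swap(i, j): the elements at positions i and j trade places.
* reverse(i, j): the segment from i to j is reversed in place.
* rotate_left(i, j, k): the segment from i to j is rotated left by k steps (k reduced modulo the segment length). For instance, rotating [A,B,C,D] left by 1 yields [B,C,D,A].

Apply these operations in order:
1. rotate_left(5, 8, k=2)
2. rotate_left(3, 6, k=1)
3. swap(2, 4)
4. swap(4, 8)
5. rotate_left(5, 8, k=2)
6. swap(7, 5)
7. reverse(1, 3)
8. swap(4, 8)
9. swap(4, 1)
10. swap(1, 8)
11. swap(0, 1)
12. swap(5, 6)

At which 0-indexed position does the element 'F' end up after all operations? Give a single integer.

Answer: 4

Derivation:
After 1 (rotate_left(5, 8, k=2)): [G, A, H, E, F, C, I, B, D]
After 2 (rotate_left(3, 6, k=1)): [G, A, H, F, C, I, E, B, D]
After 3 (swap(2, 4)): [G, A, C, F, H, I, E, B, D]
After 4 (swap(4, 8)): [G, A, C, F, D, I, E, B, H]
After 5 (rotate_left(5, 8, k=2)): [G, A, C, F, D, B, H, I, E]
After 6 (swap(7, 5)): [G, A, C, F, D, I, H, B, E]
After 7 (reverse(1, 3)): [G, F, C, A, D, I, H, B, E]
After 8 (swap(4, 8)): [G, F, C, A, E, I, H, B, D]
After 9 (swap(4, 1)): [G, E, C, A, F, I, H, B, D]
After 10 (swap(1, 8)): [G, D, C, A, F, I, H, B, E]
After 11 (swap(0, 1)): [D, G, C, A, F, I, H, B, E]
After 12 (swap(5, 6)): [D, G, C, A, F, H, I, B, E]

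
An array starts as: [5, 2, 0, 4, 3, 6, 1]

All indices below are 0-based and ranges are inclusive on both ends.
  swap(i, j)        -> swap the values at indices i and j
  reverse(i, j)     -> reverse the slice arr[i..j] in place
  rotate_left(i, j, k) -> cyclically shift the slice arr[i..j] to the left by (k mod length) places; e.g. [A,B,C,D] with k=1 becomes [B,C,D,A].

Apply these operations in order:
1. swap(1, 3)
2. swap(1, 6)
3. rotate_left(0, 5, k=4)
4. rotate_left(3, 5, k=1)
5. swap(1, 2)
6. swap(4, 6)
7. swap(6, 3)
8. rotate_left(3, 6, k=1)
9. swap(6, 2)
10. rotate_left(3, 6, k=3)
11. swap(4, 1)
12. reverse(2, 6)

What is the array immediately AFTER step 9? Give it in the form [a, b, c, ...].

Answer: [3, 5, 2, 4, 1, 0, 6]

Derivation:
After 1 (swap(1, 3)): [5, 4, 0, 2, 3, 6, 1]
After 2 (swap(1, 6)): [5, 1, 0, 2, 3, 6, 4]
After 3 (rotate_left(0, 5, k=4)): [3, 6, 5, 1, 0, 2, 4]
After 4 (rotate_left(3, 5, k=1)): [3, 6, 5, 0, 2, 1, 4]
After 5 (swap(1, 2)): [3, 5, 6, 0, 2, 1, 4]
After 6 (swap(4, 6)): [3, 5, 6, 0, 4, 1, 2]
After 7 (swap(6, 3)): [3, 5, 6, 2, 4, 1, 0]
After 8 (rotate_left(3, 6, k=1)): [3, 5, 6, 4, 1, 0, 2]
After 9 (swap(6, 2)): [3, 5, 2, 4, 1, 0, 6]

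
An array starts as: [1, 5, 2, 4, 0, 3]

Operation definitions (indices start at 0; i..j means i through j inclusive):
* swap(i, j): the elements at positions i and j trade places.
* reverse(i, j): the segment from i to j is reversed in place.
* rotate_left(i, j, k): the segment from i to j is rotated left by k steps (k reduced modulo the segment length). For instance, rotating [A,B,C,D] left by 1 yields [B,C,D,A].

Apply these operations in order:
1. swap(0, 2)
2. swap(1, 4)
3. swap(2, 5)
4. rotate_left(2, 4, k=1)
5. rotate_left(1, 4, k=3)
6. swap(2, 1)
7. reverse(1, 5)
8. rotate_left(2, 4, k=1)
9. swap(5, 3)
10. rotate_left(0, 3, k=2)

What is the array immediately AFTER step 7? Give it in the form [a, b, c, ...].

Answer: [2, 1, 5, 4, 3, 0]

Derivation:
After 1 (swap(0, 2)): [2, 5, 1, 4, 0, 3]
After 2 (swap(1, 4)): [2, 0, 1, 4, 5, 3]
After 3 (swap(2, 5)): [2, 0, 3, 4, 5, 1]
After 4 (rotate_left(2, 4, k=1)): [2, 0, 4, 5, 3, 1]
After 5 (rotate_left(1, 4, k=3)): [2, 3, 0, 4, 5, 1]
After 6 (swap(2, 1)): [2, 0, 3, 4, 5, 1]
After 7 (reverse(1, 5)): [2, 1, 5, 4, 3, 0]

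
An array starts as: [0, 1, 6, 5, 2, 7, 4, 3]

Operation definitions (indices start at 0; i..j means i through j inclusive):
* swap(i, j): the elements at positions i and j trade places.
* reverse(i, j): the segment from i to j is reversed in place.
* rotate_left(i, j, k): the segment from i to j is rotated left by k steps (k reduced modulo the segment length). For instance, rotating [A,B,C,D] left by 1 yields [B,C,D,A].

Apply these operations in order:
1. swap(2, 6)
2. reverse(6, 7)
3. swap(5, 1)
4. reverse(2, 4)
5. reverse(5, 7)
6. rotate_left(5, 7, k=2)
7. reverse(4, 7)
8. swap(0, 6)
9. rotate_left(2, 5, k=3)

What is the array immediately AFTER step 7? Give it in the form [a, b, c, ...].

Answer: [0, 7, 2, 5, 3, 6, 1, 4]

Derivation:
After 1 (swap(2, 6)): [0, 1, 4, 5, 2, 7, 6, 3]
After 2 (reverse(6, 7)): [0, 1, 4, 5, 2, 7, 3, 6]
After 3 (swap(5, 1)): [0, 7, 4, 5, 2, 1, 3, 6]
After 4 (reverse(2, 4)): [0, 7, 2, 5, 4, 1, 3, 6]
After 5 (reverse(5, 7)): [0, 7, 2, 5, 4, 6, 3, 1]
After 6 (rotate_left(5, 7, k=2)): [0, 7, 2, 5, 4, 1, 6, 3]
After 7 (reverse(4, 7)): [0, 7, 2, 5, 3, 6, 1, 4]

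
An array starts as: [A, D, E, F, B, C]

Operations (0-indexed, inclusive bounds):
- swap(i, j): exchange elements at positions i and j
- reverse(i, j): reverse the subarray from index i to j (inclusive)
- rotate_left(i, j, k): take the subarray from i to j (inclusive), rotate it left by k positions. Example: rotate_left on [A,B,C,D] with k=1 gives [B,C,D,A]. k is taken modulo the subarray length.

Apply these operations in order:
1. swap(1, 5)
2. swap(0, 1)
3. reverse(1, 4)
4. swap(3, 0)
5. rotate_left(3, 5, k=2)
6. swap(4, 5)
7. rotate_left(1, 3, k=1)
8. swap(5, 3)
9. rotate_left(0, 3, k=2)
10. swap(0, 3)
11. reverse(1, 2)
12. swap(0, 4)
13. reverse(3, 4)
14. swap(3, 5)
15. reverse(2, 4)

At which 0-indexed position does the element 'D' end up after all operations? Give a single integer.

Answer: 2

Derivation:
After 1 (swap(1, 5)): [A, C, E, F, B, D]
After 2 (swap(0, 1)): [C, A, E, F, B, D]
After 3 (reverse(1, 4)): [C, B, F, E, A, D]
After 4 (swap(3, 0)): [E, B, F, C, A, D]
After 5 (rotate_left(3, 5, k=2)): [E, B, F, D, C, A]
After 6 (swap(4, 5)): [E, B, F, D, A, C]
After 7 (rotate_left(1, 3, k=1)): [E, F, D, B, A, C]
After 8 (swap(5, 3)): [E, F, D, C, A, B]
After 9 (rotate_left(0, 3, k=2)): [D, C, E, F, A, B]
After 10 (swap(0, 3)): [F, C, E, D, A, B]
After 11 (reverse(1, 2)): [F, E, C, D, A, B]
After 12 (swap(0, 4)): [A, E, C, D, F, B]
After 13 (reverse(3, 4)): [A, E, C, F, D, B]
After 14 (swap(3, 5)): [A, E, C, B, D, F]
After 15 (reverse(2, 4)): [A, E, D, B, C, F]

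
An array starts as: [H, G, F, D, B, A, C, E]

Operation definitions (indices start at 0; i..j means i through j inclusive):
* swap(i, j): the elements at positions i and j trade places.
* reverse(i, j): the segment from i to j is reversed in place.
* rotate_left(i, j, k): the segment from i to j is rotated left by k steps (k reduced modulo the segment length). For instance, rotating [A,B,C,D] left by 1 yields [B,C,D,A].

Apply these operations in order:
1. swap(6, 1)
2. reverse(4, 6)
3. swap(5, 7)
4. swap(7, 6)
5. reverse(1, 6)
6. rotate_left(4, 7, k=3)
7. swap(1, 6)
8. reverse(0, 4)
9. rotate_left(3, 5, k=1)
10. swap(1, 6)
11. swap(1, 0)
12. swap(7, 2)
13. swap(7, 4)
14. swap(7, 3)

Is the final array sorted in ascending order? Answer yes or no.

Answer: yes

Derivation:
After 1 (swap(6, 1)): [H, C, F, D, B, A, G, E]
After 2 (reverse(4, 6)): [H, C, F, D, G, A, B, E]
After 3 (swap(5, 7)): [H, C, F, D, G, E, B, A]
After 4 (swap(7, 6)): [H, C, F, D, G, E, A, B]
After 5 (reverse(1, 6)): [H, A, E, G, D, F, C, B]
After 6 (rotate_left(4, 7, k=3)): [H, A, E, G, B, D, F, C]
After 7 (swap(1, 6)): [H, F, E, G, B, D, A, C]
After 8 (reverse(0, 4)): [B, G, E, F, H, D, A, C]
After 9 (rotate_left(3, 5, k=1)): [B, G, E, H, D, F, A, C]
After 10 (swap(1, 6)): [B, A, E, H, D, F, G, C]
After 11 (swap(1, 0)): [A, B, E, H, D, F, G, C]
After 12 (swap(7, 2)): [A, B, C, H, D, F, G, E]
After 13 (swap(7, 4)): [A, B, C, H, E, F, G, D]
After 14 (swap(7, 3)): [A, B, C, D, E, F, G, H]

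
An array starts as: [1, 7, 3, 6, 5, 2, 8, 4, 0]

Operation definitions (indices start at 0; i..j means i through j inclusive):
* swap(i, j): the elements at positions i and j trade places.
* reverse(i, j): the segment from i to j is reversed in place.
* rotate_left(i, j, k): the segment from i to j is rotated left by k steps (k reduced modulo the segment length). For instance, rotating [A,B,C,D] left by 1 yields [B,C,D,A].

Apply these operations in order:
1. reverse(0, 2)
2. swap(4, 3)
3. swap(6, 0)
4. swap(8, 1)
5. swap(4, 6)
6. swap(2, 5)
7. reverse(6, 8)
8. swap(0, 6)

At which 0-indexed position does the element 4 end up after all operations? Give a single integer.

After 1 (reverse(0, 2)): [3, 7, 1, 6, 5, 2, 8, 4, 0]
After 2 (swap(4, 3)): [3, 7, 1, 5, 6, 2, 8, 4, 0]
After 3 (swap(6, 0)): [8, 7, 1, 5, 6, 2, 3, 4, 0]
After 4 (swap(8, 1)): [8, 0, 1, 5, 6, 2, 3, 4, 7]
After 5 (swap(4, 6)): [8, 0, 1, 5, 3, 2, 6, 4, 7]
After 6 (swap(2, 5)): [8, 0, 2, 5, 3, 1, 6, 4, 7]
After 7 (reverse(6, 8)): [8, 0, 2, 5, 3, 1, 7, 4, 6]
After 8 (swap(0, 6)): [7, 0, 2, 5, 3, 1, 8, 4, 6]

Answer: 7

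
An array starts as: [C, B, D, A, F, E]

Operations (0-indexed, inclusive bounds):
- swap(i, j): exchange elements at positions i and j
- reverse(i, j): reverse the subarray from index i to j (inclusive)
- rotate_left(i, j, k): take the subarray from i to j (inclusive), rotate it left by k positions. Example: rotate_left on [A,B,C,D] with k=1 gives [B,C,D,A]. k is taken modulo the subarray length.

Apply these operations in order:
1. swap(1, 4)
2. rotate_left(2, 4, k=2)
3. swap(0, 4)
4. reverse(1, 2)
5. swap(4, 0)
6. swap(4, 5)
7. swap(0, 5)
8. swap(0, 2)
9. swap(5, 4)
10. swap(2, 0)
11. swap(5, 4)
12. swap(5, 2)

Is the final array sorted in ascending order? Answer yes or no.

After 1 (swap(1, 4)): [C, F, D, A, B, E]
After 2 (rotate_left(2, 4, k=2)): [C, F, B, D, A, E]
After 3 (swap(0, 4)): [A, F, B, D, C, E]
After 4 (reverse(1, 2)): [A, B, F, D, C, E]
After 5 (swap(4, 0)): [C, B, F, D, A, E]
After 6 (swap(4, 5)): [C, B, F, D, E, A]
After 7 (swap(0, 5)): [A, B, F, D, E, C]
After 8 (swap(0, 2)): [F, B, A, D, E, C]
After 9 (swap(5, 4)): [F, B, A, D, C, E]
After 10 (swap(2, 0)): [A, B, F, D, C, E]
After 11 (swap(5, 4)): [A, B, F, D, E, C]
After 12 (swap(5, 2)): [A, B, C, D, E, F]

Answer: yes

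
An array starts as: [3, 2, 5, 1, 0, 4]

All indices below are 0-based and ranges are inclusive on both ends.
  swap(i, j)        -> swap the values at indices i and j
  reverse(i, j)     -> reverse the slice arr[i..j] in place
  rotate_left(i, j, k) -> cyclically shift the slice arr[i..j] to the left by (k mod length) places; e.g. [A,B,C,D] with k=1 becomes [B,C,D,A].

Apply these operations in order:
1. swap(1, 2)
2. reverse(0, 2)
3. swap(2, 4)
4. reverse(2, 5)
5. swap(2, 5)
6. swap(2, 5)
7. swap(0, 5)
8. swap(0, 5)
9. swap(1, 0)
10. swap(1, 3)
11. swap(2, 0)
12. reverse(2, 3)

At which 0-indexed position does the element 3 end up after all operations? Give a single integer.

After 1 (swap(1, 2)): [3, 5, 2, 1, 0, 4]
After 2 (reverse(0, 2)): [2, 5, 3, 1, 0, 4]
After 3 (swap(2, 4)): [2, 5, 0, 1, 3, 4]
After 4 (reverse(2, 5)): [2, 5, 4, 3, 1, 0]
After 5 (swap(2, 5)): [2, 5, 0, 3, 1, 4]
After 6 (swap(2, 5)): [2, 5, 4, 3, 1, 0]
After 7 (swap(0, 5)): [0, 5, 4, 3, 1, 2]
After 8 (swap(0, 5)): [2, 5, 4, 3, 1, 0]
After 9 (swap(1, 0)): [5, 2, 4, 3, 1, 0]
After 10 (swap(1, 3)): [5, 3, 4, 2, 1, 0]
After 11 (swap(2, 0)): [4, 3, 5, 2, 1, 0]
After 12 (reverse(2, 3)): [4, 3, 2, 5, 1, 0]

Answer: 1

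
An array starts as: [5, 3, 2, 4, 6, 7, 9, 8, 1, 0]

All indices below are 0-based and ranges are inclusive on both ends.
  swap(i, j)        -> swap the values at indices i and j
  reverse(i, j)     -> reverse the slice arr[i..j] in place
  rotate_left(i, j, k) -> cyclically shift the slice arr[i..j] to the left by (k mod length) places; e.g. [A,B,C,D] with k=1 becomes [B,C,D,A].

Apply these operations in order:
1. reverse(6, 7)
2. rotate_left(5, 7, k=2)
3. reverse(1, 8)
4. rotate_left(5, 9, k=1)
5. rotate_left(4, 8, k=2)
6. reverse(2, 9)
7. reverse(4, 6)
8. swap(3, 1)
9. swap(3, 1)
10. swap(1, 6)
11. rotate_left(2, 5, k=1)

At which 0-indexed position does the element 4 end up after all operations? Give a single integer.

After 1 (reverse(6, 7)): [5, 3, 2, 4, 6, 7, 8, 9, 1, 0]
After 2 (rotate_left(5, 7, k=2)): [5, 3, 2, 4, 6, 9, 7, 8, 1, 0]
After 3 (reverse(1, 8)): [5, 1, 8, 7, 9, 6, 4, 2, 3, 0]
After 4 (rotate_left(5, 9, k=1)): [5, 1, 8, 7, 9, 4, 2, 3, 0, 6]
After 5 (rotate_left(4, 8, k=2)): [5, 1, 8, 7, 2, 3, 0, 9, 4, 6]
After 6 (reverse(2, 9)): [5, 1, 6, 4, 9, 0, 3, 2, 7, 8]
After 7 (reverse(4, 6)): [5, 1, 6, 4, 3, 0, 9, 2, 7, 8]
After 8 (swap(3, 1)): [5, 4, 6, 1, 3, 0, 9, 2, 7, 8]
After 9 (swap(3, 1)): [5, 1, 6, 4, 3, 0, 9, 2, 7, 8]
After 10 (swap(1, 6)): [5, 9, 6, 4, 3, 0, 1, 2, 7, 8]
After 11 (rotate_left(2, 5, k=1)): [5, 9, 4, 3, 0, 6, 1, 2, 7, 8]

Answer: 2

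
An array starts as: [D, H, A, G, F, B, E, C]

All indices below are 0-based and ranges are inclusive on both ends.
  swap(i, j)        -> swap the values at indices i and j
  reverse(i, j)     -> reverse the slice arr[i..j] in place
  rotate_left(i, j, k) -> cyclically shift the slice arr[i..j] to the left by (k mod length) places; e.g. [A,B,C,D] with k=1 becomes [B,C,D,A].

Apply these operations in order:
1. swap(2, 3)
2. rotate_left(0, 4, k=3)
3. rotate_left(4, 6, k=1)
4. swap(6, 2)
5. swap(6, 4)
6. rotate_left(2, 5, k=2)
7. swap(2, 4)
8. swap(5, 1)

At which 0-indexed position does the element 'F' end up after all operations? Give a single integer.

Answer: 5

Derivation:
After 1 (swap(2, 3)): [D, H, G, A, F, B, E, C]
After 2 (rotate_left(0, 4, k=3)): [A, F, D, H, G, B, E, C]
After 3 (rotate_left(4, 6, k=1)): [A, F, D, H, B, E, G, C]
After 4 (swap(6, 2)): [A, F, G, H, B, E, D, C]
After 5 (swap(6, 4)): [A, F, G, H, D, E, B, C]
After 6 (rotate_left(2, 5, k=2)): [A, F, D, E, G, H, B, C]
After 7 (swap(2, 4)): [A, F, G, E, D, H, B, C]
After 8 (swap(5, 1)): [A, H, G, E, D, F, B, C]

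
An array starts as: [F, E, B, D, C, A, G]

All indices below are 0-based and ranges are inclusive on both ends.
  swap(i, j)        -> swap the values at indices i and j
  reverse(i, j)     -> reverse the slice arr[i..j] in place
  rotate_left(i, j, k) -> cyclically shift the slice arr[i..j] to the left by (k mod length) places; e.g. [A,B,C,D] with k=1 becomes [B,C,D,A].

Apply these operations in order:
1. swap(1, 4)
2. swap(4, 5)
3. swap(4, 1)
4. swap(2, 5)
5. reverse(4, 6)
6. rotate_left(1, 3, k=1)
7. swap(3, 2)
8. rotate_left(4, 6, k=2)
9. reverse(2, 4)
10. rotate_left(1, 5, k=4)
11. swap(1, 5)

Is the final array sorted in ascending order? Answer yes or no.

After 1 (swap(1, 4)): [F, C, B, D, E, A, G]
After 2 (swap(4, 5)): [F, C, B, D, A, E, G]
After 3 (swap(4, 1)): [F, A, B, D, C, E, G]
After 4 (swap(2, 5)): [F, A, E, D, C, B, G]
After 5 (reverse(4, 6)): [F, A, E, D, G, B, C]
After 6 (rotate_left(1, 3, k=1)): [F, E, D, A, G, B, C]
After 7 (swap(3, 2)): [F, E, A, D, G, B, C]
After 8 (rotate_left(4, 6, k=2)): [F, E, A, D, C, G, B]
After 9 (reverse(2, 4)): [F, E, C, D, A, G, B]
After 10 (rotate_left(1, 5, k=4)): [F, G, E, C, D, A, B]
After 11 (swap(1, 5)): [F, A, E, C, D, G, B]

Answer: no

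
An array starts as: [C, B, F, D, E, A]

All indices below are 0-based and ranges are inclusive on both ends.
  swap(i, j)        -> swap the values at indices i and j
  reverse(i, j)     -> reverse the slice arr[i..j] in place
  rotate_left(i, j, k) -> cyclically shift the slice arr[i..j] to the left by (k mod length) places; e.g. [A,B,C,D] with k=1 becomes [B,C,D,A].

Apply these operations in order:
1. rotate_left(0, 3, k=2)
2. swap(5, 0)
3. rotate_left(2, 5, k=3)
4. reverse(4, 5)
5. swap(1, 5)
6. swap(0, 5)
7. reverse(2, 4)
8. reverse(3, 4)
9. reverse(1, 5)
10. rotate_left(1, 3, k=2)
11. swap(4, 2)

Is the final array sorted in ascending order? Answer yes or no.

After 1 (rotate_left(0, 3, k=2)): [F, D, C, B, E, A]
After 2 (swap(5, 0)): [A, D, C, B, E, F]
After 3 (rotate_left(2, 5, k=3)): [A, D, F, C, B, E]
After 4 (reverse(4, 5)): [A, D, F, C, E, B]
After 5 (swap(1, 5)): [A, B, F, C, E, D]
After 6 (swap(0, 5)): [D, B, F, C, E, A]
After 7 (reverse(2, 4)): [D, B, E, C, F, A]
After 8 (reverse(3, 4)): [D, B, E, F, C, A]
After 9 (reverse(1, 5)): [D, A, C, F, E, B]
After 10 (rotate_left(1, 3, k=2)): [D, F, A, C, E, B]
After 11 (swap(4, 2)): [D, F, E, C, A, B]

Answer: no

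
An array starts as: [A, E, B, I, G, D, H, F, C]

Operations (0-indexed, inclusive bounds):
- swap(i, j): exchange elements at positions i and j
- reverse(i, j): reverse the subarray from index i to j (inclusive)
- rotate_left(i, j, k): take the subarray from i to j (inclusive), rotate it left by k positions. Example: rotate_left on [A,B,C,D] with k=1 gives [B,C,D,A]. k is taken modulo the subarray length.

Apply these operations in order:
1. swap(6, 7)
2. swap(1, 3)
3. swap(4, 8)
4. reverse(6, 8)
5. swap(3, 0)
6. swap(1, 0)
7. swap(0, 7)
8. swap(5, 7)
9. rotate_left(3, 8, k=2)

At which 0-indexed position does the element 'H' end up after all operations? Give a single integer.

Answer: 0

Derivation:
After 1 (swap(6, 7)): [A, E, B, I, G, D, F, H, C]
After 2 (swap(1, 3)): [A, I, B, E, G, D, F, H, C]
After 3 (swap(4, 8)): [A, I, B, E, C, D, F, H, G]
After 4 (reverse(6, 8)): [A, I, B, E, C, D, G, H, F]
After 5 (swap(3, 0)): [E, I, B, A, C, D, G, H, F]
After 6 (swap(1, 0)): [I, E, B, A, C, D, G, H, F]
After 7 (swap(0, 7)): [H, E, B, A, C, D, G, I, F]
After 8 (swap(5, 7)): [H, E, B, A, C, I, G, D, F]
After 9 (rotate_left(3, 8, k=2)): [H, E, B, I, G, D, F, A, C]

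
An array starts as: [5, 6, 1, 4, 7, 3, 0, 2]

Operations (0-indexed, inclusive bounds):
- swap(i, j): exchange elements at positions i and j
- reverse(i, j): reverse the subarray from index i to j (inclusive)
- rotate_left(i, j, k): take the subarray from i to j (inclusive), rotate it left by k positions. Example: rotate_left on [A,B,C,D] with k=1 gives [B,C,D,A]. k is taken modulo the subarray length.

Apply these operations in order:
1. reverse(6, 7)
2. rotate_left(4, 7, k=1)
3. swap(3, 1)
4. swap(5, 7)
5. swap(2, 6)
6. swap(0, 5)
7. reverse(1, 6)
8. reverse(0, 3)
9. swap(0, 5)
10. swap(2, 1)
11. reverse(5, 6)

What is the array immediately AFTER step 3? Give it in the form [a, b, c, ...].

After 1 (reverse(6, 7)): [5, 6, 1, 4, 7, 3, 2, 0]
After 2 (rotate_left(4, 7, k=1)): [5, 6, 1, 4, 3, 2, 0, 7]
After 3 (swap(3, 1)): [5, 4, 1, 6, 3, 2, 0, 7]

Answer: [5, 4, 1, 6, 3, 2, 0, 7]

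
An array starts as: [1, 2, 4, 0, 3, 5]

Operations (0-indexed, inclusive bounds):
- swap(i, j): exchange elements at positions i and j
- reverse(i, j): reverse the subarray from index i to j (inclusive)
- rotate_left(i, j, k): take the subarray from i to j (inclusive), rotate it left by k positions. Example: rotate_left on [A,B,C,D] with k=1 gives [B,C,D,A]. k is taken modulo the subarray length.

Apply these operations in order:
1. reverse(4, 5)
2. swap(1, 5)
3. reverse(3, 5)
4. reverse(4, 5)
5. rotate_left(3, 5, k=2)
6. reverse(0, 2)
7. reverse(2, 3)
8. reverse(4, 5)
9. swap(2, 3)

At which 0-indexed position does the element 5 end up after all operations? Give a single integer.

After 1 (reverse(4, 5)): [1, 2, 4, 0, 5, 3]
After 2 (swap(1, 5)): [1, 3, 4, 0, 5, 2]
After 3 (reverse(3, 5)): [1, 3, 4, 2, 5, 0]
After 4 (reverse(4, 5)): [1, 3, 4, 2, 0, 5]
After 5 (rotate_left(3, 5, k=2)): [1, 3, 4, 5, 2, 0]
After 6 (reverse(0, 2)): [4, 3, 1, 5, 2, 0]
After 7 (reverse(2, 3)): [4, 3, 5, 1, 2, 0]
After 8 (reverse(4, 5)): [4, 3, 5, 1, 0, 2]
After 9 (swap(2, 3)): [4, 3, 1, 5, 0, 2]

Answer: 3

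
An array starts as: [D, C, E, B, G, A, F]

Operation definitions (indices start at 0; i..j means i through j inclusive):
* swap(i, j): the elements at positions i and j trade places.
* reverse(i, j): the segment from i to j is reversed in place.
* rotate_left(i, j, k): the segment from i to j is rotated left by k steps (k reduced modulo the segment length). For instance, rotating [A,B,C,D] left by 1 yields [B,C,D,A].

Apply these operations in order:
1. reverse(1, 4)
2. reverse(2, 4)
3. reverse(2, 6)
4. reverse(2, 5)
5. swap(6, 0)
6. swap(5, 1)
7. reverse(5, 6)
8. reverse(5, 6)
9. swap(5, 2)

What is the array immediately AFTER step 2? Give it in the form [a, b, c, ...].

Answer: [D, G, C, E, B, A, F]

Derivation:
After 1 (reverse(1, 4)): [D, G, B, E, C, A, F]
After 2 (reverse(2, 4)): [D, G, C, E, B, A, F]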